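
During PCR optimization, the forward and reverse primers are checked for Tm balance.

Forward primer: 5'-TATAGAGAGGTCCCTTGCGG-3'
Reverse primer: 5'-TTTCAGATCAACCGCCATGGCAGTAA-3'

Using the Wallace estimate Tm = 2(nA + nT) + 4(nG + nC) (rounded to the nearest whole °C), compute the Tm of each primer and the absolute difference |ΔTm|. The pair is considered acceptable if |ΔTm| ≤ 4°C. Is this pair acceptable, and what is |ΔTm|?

|ΔTm| = 14°C; the pair is not acceptable.

Forward: A=4 T=5 G=7 C=4 → Tm = 2·9 + 4·11 = 62°C.
Reverse: A=8 T=6 G=5 C=7 → Tm = 2·14 + 4·12 = 76°C.
|ΔTm| = |62 − 76| = 14°C, > 4°C.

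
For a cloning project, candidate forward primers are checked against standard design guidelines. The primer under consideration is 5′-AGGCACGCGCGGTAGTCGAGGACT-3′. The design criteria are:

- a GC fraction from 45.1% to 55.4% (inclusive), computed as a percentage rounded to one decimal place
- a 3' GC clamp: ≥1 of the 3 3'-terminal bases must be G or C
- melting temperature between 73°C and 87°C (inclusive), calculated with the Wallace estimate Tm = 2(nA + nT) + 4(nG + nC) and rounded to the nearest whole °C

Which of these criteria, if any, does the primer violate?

Fails: GC content.

Base counts: A=5, T=3, G=10, C=6 (length 24).
GC content: GC 16/24 = 66.7%, outside 45.1–55.4% ✗
GC clamp: 3' end ACT has 1 G/C ✓
Tm: Tm = 2·8 + 4·16 = 80°C ✓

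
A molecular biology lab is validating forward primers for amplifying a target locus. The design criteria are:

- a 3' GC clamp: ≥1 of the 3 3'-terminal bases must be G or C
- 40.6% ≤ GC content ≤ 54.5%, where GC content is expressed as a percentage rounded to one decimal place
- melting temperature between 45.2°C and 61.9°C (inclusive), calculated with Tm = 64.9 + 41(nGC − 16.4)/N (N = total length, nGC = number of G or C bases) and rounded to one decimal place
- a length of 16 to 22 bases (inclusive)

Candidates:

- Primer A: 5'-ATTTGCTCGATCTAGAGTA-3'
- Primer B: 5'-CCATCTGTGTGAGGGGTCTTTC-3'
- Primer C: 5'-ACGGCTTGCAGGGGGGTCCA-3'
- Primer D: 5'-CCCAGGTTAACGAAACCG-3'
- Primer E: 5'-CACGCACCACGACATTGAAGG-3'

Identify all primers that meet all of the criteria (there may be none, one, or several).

Primer A (19 nt, A=5 T=7 G=4 C=3): 3' end GTA has 1 G/C ✓; GC 7/19 = 36.8%, outside 40.6–54.5% ✗; Tm = 64.9 + 41·(7 − 16.4)/19 = 44.6°C, outside 45.2–61.9°C ✗; length 19 ✓ — fails.
Primer B (22 nt, A=2 T=8 G=7 C=5): 3' end TTC has 1 G/C ✓; GC 12/22 = 54.5% ✓; Tm = 64.9 + 41·(12 − 16.4)/22 = 56.7°C ✓; length 22 ✓ — passes.
Primer C (20 nt, A=3 T=3 G=9 C=5): 3' end CCA has 2 G/C ✓; GC 14/20 = 70.0%, outside 40.6–54.5% ✗; Tm = 64.9 + 41·(14 − 16.4)/20 = 60.0°C ✓; length 20 ✓ — fails.
Primer D (18 nt, A=6 T=2 G=4 C=6): 3' end CCG has 3 G/C ✓; GC 10/18 = 55.6%, outside 40.6–54.5% ✗; Tm = 64.9 + 41·(10 − 16.4)/18 = 50.3°C ✓; length 18 ✓ — fails.
Primer E (21 nt, A=7 T=2 G=5 C=7): 3' end AGG has 2 G/C ✓; GC 12/21 = 57.1%, outside 40.6–54.5% ✗; Tm = 64.9 + 41·(12 − 16.4)/21 = 56.3°C ✓; length 21 ✓ — fails.

Primer B only.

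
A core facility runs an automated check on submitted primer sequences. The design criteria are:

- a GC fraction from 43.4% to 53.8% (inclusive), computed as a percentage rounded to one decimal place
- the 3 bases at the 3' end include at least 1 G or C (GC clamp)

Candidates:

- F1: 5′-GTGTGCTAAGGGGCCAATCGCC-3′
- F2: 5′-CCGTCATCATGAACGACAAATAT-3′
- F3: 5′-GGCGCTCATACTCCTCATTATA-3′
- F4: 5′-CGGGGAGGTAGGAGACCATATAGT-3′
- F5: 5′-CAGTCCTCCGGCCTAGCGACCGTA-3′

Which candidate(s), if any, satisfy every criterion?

F1 (22 nt, A=4 T=4 G=8 C=6): GC 14/22 = 63.6%, outside 43.4–53.8% ✗; 3' end GCC has 3 G/C ✓ — fails.
F2 (23 nt, A=9 T=5 G=3 C=6): GC 9/23 = 39.1%, outside 43.4–53.8% ✗; 3' end TAT has 0 G/C, need ≥1 ✗ — fails.
F3 (22 nt, A=5 T=7 G=3 C=7): GC 10/22 = 45.5% ✓; 3' end ATA has 0 G/C, need ≥1 ✗ — fails.
F4 (24 nt, A=7 T=4 G=10 C=3): GC 13/24 = 54.2%, outside 43.4–53.8% ✗; 3' end AGT has 1 G/C ✓ — fails.
F5 (24 nt, A=4 T=4 G=6 C=10): GC 16/24 = 66.7%, outside 43.4–53.8% ✗; 3' end GTA has 1 G/C ✓ — fails.

None of the candidates satisfy all criteria.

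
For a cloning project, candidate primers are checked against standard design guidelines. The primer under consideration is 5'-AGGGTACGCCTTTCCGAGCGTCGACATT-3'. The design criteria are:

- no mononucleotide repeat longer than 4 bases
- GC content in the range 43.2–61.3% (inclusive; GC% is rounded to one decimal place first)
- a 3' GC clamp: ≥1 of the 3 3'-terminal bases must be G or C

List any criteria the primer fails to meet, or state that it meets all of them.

Fails: GC clamp.

Base counts: A=5, T=7, G=8, C=8 (length 28).
homopolymer run: longest run = 3 ✓
GC content: GC 16/28 = 57.1% ✓
GC clamp: 3' end ATT has 0 G/C, need ≥1 ✗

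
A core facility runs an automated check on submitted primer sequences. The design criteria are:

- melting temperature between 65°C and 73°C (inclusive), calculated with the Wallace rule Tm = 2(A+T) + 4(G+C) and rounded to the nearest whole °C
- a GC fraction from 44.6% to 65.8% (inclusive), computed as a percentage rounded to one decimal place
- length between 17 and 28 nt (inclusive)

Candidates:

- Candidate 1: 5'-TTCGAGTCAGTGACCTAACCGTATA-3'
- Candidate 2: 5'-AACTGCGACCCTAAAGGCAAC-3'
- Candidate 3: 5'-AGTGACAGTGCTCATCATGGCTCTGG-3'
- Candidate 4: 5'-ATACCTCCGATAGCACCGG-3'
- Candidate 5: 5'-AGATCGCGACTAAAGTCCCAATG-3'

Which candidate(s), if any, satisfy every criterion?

Candidate 5 only.

Candidate 1 (25 nt, A=7 T=7 G=5 C=6): Tm = 2·14 + 4·11 = 72°C ✓; GC 11/25 = 44.0%, outside 44.6–65.8% ✗; length 25 ✓ — fails.
Candidate 2 (21 nt, A=8 T=2 G=4 C=7): Tm = 2·10 + 4·11 = 64°C, outside 65–73°C ✗; GC 11/21 = 52.4% ✓; length 21 ✓ — fails.
Candidate 3 (26 nt, A=5 T=7 G=8 C=6): Tm = 2·12 + 4·14 = 80°C, outside 65–73°C ✗; GC 14/26 = 53.8% ✓; length 26 ✓ — fails.
Candidate 4 (19 nt, A=5 T=3 G=4 C=7): Tm = 2·8 + 4·11 = 60°C, outside 65–73°C ✗; GC 11/19 = 57.9% ✓; length 19 ✓ — fails.
Candidate 5 (23 nt, A=8 T=4 G=5 C=6): Tm = 2·12 + 4·11 = 68°C ✓; GC 11/23 = 47.8% ✓; length 23 ✓ — passes.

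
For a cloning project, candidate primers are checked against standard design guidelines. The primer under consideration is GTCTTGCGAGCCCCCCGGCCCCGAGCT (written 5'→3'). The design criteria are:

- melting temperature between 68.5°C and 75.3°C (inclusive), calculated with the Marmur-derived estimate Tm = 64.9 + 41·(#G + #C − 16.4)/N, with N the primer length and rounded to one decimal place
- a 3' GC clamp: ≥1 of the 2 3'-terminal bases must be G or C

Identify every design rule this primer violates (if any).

Base counts: A=2, T=4, G=8, C=13 (length 27).
Tm: Tm = 64.9 + 41·(21 − 16.4)/27 = 71.9°C ✓
GC clamp: 3' end CT has 1 G/C ✓

Meets all criteria.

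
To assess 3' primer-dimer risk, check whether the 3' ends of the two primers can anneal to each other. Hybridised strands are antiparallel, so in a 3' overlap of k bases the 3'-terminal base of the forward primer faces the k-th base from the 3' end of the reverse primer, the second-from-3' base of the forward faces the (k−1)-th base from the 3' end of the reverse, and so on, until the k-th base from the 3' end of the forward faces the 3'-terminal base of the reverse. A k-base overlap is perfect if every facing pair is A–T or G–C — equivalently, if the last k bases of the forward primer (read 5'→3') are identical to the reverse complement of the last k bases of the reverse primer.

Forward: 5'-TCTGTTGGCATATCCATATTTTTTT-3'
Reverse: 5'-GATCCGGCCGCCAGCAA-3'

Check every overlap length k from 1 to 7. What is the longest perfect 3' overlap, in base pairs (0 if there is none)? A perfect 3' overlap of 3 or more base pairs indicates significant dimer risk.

Last 7 bases (5'→3') — forward …TTTTTTT, reverse …CCAGCAA.
Reverse complement of the reverse primer's last 7 bases: TTGCTGG; its first k bases are the reverse complement of the reverse primer's last k bases, so a perfect k-base overlap needs the forward primer's last k bases to equal them.
Comparing (forward last k vs required): k=1: T vs T ✓; k=2: TT vs TT ✓; k=3: TTT vs TTG ✗; k=4: TTTT vs TTGC ✗; k=5: TTTTT vs TTGCT ✗; k=6: TTTTTT vs TTGCTG ✗; k=7: TTTTTTT vs TTGCTGG ✗.
Perfect overlaps at k = 1, 2; the largest is 2.

Longest perfect overlap: 2 complementary base pairs; below the dimer-risk threshold (threshold 3).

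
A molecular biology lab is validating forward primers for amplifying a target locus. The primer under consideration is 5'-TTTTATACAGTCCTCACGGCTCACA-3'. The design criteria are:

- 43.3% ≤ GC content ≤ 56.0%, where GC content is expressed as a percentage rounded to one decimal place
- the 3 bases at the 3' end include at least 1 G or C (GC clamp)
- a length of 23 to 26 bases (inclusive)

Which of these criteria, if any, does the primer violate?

Meets all criteria.

Base counts: A=6, T=8, G=3, C=8 (length 25).
GC content: GC 11/25 = 44.0% ✓
GC clamp: 3' end ACA has 1 G/C ✓
length: length 25 ✓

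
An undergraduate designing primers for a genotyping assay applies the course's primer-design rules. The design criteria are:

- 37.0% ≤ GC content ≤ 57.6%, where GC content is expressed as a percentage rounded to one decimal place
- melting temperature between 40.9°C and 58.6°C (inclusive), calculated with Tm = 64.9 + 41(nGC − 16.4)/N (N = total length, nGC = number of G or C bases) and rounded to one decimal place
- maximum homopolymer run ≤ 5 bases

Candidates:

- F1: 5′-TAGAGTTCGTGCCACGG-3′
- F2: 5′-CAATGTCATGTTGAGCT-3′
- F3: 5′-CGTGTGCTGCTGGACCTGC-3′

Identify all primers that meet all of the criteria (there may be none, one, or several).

F2 only.

F1 (17 nt, A=3 T=4 G=6 C=4): GC 10/17 = 58.8%, outside 37.0–57.6% ✗; Tm = 64.9 + 41·(10 − 16.4)/17 = 49.5°C ✓; longest run = 2 ✓ — fails.
F2 (17 nt, A=4 T=6 G=4 C=3): GC 7/17 = 41.2% ✓; Tm = 64.9 + 41·(7 − 16.4)/17 = 42.2°C ✓; longest run = 2 ✓ — passes.
F3 (19 nt, A=1 T=5 G=7 C=6): GC 13/19 = 68.4%, outside 37.0–57.6% ✗; Tm = 64.9 + 41·(13 − 16.4)/19 = 57.6°C ✓; longest run = 2 ✓ — fails.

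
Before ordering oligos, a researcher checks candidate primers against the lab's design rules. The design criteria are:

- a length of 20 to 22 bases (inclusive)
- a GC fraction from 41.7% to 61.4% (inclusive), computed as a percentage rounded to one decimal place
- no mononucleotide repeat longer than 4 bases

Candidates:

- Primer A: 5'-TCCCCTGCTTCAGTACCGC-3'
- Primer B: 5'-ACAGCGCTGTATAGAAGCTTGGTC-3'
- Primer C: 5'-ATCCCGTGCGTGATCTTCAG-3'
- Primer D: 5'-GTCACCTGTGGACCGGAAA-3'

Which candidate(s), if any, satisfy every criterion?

Primer C only.

Primer A (19 nt, A=2 T=5 G=3 C=9): length 19, outside 20–22 ✗; GC 12/19 = 63.2%, outside 41.7–61.4% ✗; longest run = 4 ✓ — fails.
Primer B (24 nt, A=6 T=6 G=7 C=5): length 24, outside 20–22 ✗; GC 12/24 = 50.0% ✓; longest run = 2 ✓ — fails.
Primer C (20 nt, A=3 T=6 G=5 C=6): length 20 ✓; GC 11/20 = 55.0% ✓; longest run = 3 ✓ — passes.
Primer D (19 nt, A=5 T=3 G=6 C=5): length 19, outside 20–22 ✗; GC 11/19 = 57.9% ✓; longest run = 3 ✓ — fails.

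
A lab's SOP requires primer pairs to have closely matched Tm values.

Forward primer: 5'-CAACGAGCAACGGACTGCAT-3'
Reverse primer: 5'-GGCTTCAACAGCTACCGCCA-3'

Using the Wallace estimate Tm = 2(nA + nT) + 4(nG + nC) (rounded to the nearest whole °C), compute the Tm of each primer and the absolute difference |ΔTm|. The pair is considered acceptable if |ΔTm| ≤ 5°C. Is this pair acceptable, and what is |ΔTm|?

|ΔTm| = 2°C; the pair is acceptable.

Forward: A=7 T=2 G=5 C=6 → Tm = 2·9 + 4·11 = 62°C.
Reverse: A=5 T=3 G=4 C=8 → Tm = 2·8 + 4·12 = 64°C.
|ΔTm| = |62 − 64| = 2°C, ≤ 5°C.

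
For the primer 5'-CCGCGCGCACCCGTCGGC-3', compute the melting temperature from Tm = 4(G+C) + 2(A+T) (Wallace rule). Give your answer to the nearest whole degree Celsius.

Base counts: A=1, T=1, G=6, C=10 (length 18).
Tm = 2·(1+1) + 4·(6+10) = 2·2 + 4·16 = 4 + 64 = 68°C.

68°C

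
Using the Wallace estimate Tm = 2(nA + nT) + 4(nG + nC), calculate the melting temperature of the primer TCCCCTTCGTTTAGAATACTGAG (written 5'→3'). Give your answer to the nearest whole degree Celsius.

Base counts: A=5, T=8, G=4, C=6 (length 23).
Tm = 2·(5+8) + 4·(4+6) = 2·13 + 4·10 = 26 + 40 = 66°C.

66°C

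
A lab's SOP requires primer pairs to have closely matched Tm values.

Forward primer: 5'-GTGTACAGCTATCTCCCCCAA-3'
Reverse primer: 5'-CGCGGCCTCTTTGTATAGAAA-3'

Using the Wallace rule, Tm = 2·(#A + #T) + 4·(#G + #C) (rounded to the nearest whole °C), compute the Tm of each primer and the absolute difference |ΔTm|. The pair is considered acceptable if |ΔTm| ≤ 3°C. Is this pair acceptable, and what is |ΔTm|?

|ΔTm| = 2°C; the pair is acceptable.

Forward: A=5 T=5 G=3 C=8 → Tm = 2·10 + 4·11 = 64°C.
Reverse: A=5 T=6 G=5 C=5 → Tm = 2·11 + 4·10 = 62°C.
|ΔTm| = |64 − 62| = 2°C, ≤ 3°C.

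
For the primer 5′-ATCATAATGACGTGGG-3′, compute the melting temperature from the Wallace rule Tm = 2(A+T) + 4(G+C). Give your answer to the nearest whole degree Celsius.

46°C

Base counts: A=5, T=4, G=5, C=2 (length 16).
Tm = 2·(5+4) + 4·(5+2) = 2·9 + 4·7 = 18 + 28 = 46°C.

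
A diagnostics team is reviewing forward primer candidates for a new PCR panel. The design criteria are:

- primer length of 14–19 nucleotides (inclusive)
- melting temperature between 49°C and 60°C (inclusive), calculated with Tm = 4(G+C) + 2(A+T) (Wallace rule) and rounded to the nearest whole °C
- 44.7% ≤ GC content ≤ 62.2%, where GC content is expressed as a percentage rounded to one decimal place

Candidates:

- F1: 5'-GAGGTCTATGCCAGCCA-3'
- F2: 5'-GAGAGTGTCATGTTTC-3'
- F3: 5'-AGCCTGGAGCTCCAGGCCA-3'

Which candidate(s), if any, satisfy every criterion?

F1 (17 nt, A=4 T=3 G=5 C=5): length 17 ✓; Tm = 2·7 + 4·10 = 54°C ✓; GC 10/17 = 58.8% ✓ — passes.
F2 (16 nt, A=3 T=6 G=5 C=2): length 16 ✓; Tm = 2·9 + 4·7 = 46°C, outside 49–60°C ✗; GC 7/16 = 43.8%, outside 44.7–62.2% ✗ — fails.
F3 (19 nt, A=4 T=2 G=6 C=7): length 19 ✓; Tm = 2·6 + 4·13 = 64°C, outside 49–60°C ✗; GC 13/19 = 68.4%, outside 44.7–62.2% ✗ — fails.

F1 only.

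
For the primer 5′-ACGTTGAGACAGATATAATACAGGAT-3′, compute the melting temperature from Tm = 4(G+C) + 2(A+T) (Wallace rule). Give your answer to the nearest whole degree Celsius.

70°C

Base counts: A=11, T=6, G=6, C=3 (length 26).
Tm = 2·(11+6) + 4·(6+3) = 2·17 + 4·9 = 34 + 36 = 70°C.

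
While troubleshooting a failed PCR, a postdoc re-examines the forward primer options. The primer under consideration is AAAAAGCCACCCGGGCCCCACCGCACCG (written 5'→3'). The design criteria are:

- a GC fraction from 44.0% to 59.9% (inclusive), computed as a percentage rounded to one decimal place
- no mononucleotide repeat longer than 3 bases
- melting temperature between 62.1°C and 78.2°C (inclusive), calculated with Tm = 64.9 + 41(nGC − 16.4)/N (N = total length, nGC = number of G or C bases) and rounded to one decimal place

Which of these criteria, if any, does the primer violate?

Base counts: A=8, T=0, G=6, C=14 (length 28).
GC content: GC 20/28 = 71.4%, outside 44.0–59.9% ✗
homopolymer run: longest run = 5, exceeds 3 ✗
Tm: Tm = 64.9 + 41·(20 − 16.4)/28 = 70.2°C ✓

Fails: GC content, homopolymer run.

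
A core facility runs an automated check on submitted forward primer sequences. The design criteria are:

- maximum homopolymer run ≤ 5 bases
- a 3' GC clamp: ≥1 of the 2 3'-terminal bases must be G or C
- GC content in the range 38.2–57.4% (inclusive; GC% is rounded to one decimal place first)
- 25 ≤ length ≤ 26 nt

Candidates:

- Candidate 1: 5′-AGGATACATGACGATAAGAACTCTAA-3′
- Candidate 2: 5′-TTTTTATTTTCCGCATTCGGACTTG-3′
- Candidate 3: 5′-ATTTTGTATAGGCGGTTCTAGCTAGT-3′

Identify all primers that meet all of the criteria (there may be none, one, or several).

Candidate 3 only.

Candidate 1 (26 nt, A=12 T=5 G=5 C=4): longest run = 2 ✓; 3' end AA has 0 G/C, need ≥1 ✗; GC 9/26 = 34.6%, outside 38.2–57.4% ✗; length 26 ✓ — fails.
Candidate 2 (25 nt, A=3 T=13 G=4 C=5): longest run = 5 ✓; 3' end TG has 1 G/C ✓; GC 9/25 = 36.0%, outside 38.2–57.4% ✗; length 25 ✓ — fails.
Candidate 3 (26 nt, A=5 T=11 G=7 C=3): longest run = 4 ✓; 3' end GT has 1 G/C ✓; GC 10/26 = 38.5% ✓; length 26 ✓ — passes.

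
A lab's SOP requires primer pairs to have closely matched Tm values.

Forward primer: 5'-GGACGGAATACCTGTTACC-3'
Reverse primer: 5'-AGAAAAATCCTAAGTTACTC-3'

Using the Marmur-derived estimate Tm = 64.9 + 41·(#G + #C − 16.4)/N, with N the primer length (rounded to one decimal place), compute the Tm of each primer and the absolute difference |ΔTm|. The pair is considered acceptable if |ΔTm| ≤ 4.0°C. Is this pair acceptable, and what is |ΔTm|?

Forward: G+C = 10, N = 19 → Tm = 64.9 + 41·(10 − 16.4)/19 = 51.1°C.
Reverse: G+C = 6, N = 20 → Tm = 64.9 + 41·(6 − 16.4)/20 = 43.6°C.
|ΔTm| = |51.1 − 43.6| = 7.5°C, > 4.0°C.

|ΔTm| = 7.5°C; the pair is not acceptable.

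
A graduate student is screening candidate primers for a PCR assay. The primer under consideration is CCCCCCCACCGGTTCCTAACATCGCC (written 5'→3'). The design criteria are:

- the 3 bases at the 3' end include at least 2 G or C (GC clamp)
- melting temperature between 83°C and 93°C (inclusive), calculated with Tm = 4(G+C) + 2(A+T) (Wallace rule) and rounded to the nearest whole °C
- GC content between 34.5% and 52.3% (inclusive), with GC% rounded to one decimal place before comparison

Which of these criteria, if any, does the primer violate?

Fails: GC content.

Base counts: A=4, T=4, G=3, C=15 (length 26).
GC clamp: 3' end GCC has 3 G/C ✓
Tm: Tm = 2·8 + 4·18 = 88°C ✓
GC content: GC 18/26 = 69.2%, outside 34.5–52.3% ✗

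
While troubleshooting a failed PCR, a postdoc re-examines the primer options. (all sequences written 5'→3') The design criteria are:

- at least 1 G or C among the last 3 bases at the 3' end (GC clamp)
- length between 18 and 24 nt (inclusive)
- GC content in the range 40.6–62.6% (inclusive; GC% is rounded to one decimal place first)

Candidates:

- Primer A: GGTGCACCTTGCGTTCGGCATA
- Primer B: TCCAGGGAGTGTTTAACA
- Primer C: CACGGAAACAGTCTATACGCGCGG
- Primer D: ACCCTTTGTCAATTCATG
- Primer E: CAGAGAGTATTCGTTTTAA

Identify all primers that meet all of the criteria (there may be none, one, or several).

Primer A (22 nt, A=3 T=6 G=7 C=6): 3' end ATA has 0 G/C, need ≥1 ✗; length 22 ✓; GC 13/22 = 59.1% ✓ — fails.
Primer B (18 nt, A=5 T=5 G=5 C=3): 3' end ACA has 1 G/C ✓; length 18 ✓; GC 8/18 = 44.4% ✓ — passes.
Primer C (24 nt, A=7 T=3 G=7 C=7): 3' end CGG has 3 G/C ✓; length 24 ✓; GC 14/24 = 58.3% ✓ — passes.
Primer D (18 nt, A=4 T=7 G=2 C=5): 3' end ATG has 1 G/C ✓; length 18 ✓; GC 7/18 = 38.9%, outside 40.6–62.6% ✗ — fails.
Primer E (19 nt, A=6 T=7 G=4 C=2): 3' end TAA has 0 G/C, need ≥1 ✗; length 19 ✓; GC 6/19 = 31.6%, outside 40.6–62.6% ✗ — fails.

Primer B and Primer C.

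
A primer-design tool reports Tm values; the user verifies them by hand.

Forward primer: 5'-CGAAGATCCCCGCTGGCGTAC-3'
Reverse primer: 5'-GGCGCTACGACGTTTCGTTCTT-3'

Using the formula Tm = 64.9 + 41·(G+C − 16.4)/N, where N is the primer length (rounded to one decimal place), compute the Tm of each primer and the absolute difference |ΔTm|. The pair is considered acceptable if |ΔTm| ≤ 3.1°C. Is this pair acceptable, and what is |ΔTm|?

Forward: G+C = 14, N = 21 → Tm = 64.9 + 41·(14 − 16.4)/21 = 60.2°C.
Reverse: G+C = 12, N = 22 → Tm = 64.9 + 41·(12 − 16.4)/22 = 56.7°C.
|ΔTm| = |60.2 − 56.7| = 3.5°C, > 3.1°C.

|ΔTm| = 3.5°C; the pair is not acceptable.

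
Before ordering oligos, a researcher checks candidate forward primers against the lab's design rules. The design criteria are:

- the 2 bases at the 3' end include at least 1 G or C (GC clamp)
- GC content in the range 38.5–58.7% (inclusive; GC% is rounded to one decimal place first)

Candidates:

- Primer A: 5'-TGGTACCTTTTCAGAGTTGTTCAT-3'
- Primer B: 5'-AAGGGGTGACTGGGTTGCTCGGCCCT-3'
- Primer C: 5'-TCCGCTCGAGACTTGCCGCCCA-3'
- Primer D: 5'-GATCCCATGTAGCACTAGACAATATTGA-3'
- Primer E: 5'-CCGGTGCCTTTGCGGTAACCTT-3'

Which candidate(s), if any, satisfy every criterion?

Primer D only.

Primer A (24 nt, A=4 T=11 G=5 C=4): 3' end AT has 0 G/C, need ≥1 ✗; GC 9/24 = 37.5%, outside 38.5–58.7% ✗ — fails.
Primer B (26 nt, A=3 T=6 G=11 C=6): 3' end CT has 1 G/C ✓; GC 17/26 = 65.4%, outside 38.5–58.7% ✗ — fails.
Primer C (22 nt, A=3 T=4 G=5 C=10): 3' end CA has 1 G/C ✓; GC 15/22 = 68.2%, outside 38.5–58.7% ✗ — fails.
Primer D (28 nt, A=10 T=7 G=5 C=6): 3' end GA has 1 G/C ✓; GC 11/28 = 39.3% ✓ — passes.
Primer E (22 nt, A=2 T=7 G=6 C=7): 3' end TT has 0 G/C, need ≥1 ✗; GC 13/22 = 59.1%, outside 38.5–58.7% ✗ — fails.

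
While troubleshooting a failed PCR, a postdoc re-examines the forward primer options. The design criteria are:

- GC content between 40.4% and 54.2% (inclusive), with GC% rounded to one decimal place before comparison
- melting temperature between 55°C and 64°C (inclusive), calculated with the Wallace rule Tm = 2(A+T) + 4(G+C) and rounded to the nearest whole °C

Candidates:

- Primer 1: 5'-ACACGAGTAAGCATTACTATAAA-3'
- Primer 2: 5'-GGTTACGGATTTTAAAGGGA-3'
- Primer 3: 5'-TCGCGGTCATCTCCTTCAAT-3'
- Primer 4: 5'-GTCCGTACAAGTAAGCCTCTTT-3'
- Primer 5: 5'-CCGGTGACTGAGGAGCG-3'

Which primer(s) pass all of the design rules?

Primer 1 (23 nt, A=11 T=5 G=3 C=4): GC 7/23 = 30.4%, outside 40.4–54.2% ✗; Tm = 2·16 + 4·7 = 60°C ✓ — fails.
Primer 2 (20 nt, A=6 T=6 G=7 C=1): GC 8/20 = 40.0%, outside 40.4–54.2% ✗; Tm = 2·12 + 4·8 = 56°C ✓ — fails.
Primer 3 (20 nt, A=3 T=7 G=3 C=7): GC 10/20 = 50.0% ✓; Tm = 2·10 + 4·10 = 60°C ✓ — passes.
Primer 4 (22 nt, A=5 T=7 G=4 C=6): GC 10/22 = 45.5% ✓; Tm = 2·12 + 4·10 = 64°C ✓ — passes.
Primer 5 (17 nt, A=3 T=2 G=8 C=4): GC 12/17 = 70.6%, outside 40.4–54.2% ✗; Tm = 2·5 + 4·12 = 58°C ✓ — fails.

Primer 3 and Primer 4.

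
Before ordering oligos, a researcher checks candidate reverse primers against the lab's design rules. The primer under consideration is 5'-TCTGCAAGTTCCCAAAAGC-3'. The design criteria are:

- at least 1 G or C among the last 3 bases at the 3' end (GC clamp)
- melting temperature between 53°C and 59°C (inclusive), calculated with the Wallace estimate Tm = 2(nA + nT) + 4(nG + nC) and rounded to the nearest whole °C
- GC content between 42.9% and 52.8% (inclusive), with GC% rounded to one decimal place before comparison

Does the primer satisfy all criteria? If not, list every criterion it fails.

Base counts: A=6, T=4, G=3, C=6 (length 19).
GC clamp: 3' end AGC has 2 G/C ✓
Tm: Tm = 2·10 + 4·9 = 56°C ✓
GC content: GC 9/19 = 47.4% ✓

Meets all criteria.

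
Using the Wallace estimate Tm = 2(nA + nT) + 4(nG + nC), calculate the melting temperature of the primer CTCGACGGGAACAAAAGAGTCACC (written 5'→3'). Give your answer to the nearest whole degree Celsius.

Base counts: A=9, T=2, G=6, C=7 (length 24).
Tm = 2·(9+2) + 4·(6+7) = 2·11 + 4·13 = 22 + 52 = 74°C.

74°C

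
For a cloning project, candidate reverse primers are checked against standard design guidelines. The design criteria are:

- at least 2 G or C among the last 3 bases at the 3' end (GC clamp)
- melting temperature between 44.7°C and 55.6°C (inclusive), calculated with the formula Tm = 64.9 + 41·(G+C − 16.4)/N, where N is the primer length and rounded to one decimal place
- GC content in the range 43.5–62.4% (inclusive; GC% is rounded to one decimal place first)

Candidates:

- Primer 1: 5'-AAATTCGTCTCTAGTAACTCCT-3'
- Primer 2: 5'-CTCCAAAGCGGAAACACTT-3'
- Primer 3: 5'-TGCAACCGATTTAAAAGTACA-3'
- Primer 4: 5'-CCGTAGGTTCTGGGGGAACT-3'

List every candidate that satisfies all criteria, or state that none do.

None of the candidates satisfy all criteria.

Primer 1 (22 nt, A=6 T=8 G=2 C=6): 3' end CCT has 2 G/C ✓; Tm = 64.9 + 41·(8 − 16.4)/22 = 49.2°C ✓; GC 8/22 = 36.4%, outside 43.5–62.4% ✗ — fails.
Primer 2 (19 nt, A=7 T=3 G=3 C=6): 3' end CTT has 1 G/C, need ≥2 ✗; Tm = 64.9 + 41·(9 − 16.4)/19 = 48.9°C ✓; GC 9/19 = 47.4% ✓ — fails.
Primer 3 (21 nt, A=9 T=5 G=3 C=4): 3' end ACA has 1 G/C, need ≥2 ✗; Tm = 64.9 + 41·(7 − 16.4)/21 = 46.5°C ✓; GC 7/21 = 33.3%, outside 43.5–62.4% ✗ — fails.
Primer 4 (20 nt, A=3 T=5 G=8 C=4): 3' end ACT has 1 G/C, need ≥2 ✗; Tm = 64.9 + 41·(12 − 16.4)/20 = 55.9°C, outside 44.7–55.6°C ✗; GC 12/20 = 60.0% ✓ — fails.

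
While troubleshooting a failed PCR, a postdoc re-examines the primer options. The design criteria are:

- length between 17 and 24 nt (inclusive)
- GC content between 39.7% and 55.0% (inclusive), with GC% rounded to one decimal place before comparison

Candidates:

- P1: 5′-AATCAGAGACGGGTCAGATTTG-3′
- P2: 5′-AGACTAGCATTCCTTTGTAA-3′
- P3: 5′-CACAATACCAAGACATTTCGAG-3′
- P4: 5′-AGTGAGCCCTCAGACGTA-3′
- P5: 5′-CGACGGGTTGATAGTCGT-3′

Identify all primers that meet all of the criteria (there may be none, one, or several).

P1 and P3.

P1 (22 nt, A=7 T=5 G=7 C=3): length 22 ✓; GC 10/22 = 45.5% ✓ — passes.
P2 (20 nt, A=6 T=7 G=3 C=4): length 20 ✓; GC 7/20 = 35.0%, outside 39.7–55.0% ✗ — fails.
P3 (22 nt, A=9 T=4 G=3 C=6): length 22 ✓; GC 9/22 = 40.9% ✓ — passes.
P4 (18 nt, A=5 T=3 G=5 C=5): length 18 ✓; GC 10/18 = 55.6%, outside 39.7–55.0% ✗ — fails.
P5 (18 nt, A=3 T=5 G=7 C=3): length 18 ✓; GC 10/18 = 55.6%, outside 39.7–55.0% ✗ — fails.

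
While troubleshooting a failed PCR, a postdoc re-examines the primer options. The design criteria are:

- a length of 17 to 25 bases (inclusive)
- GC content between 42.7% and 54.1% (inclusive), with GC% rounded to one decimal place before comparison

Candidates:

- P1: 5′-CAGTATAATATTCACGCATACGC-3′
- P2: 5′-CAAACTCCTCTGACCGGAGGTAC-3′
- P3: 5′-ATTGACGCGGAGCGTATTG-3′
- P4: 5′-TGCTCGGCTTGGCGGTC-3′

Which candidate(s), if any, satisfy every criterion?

P1 (23 nt, A=8 T=6 G=3 C=6): length 23 ✓; GC 9/23 = 39.1%, outside 42.7–54.1% ✗ — fails.
P2 (23 nt, A=6 T=4 G=5 C=8): length 23 ✓; GC 13/23 = 56.5%, outside 42.7–54.1% ✗ — fails.
P3 (19 nt, A=4 T=5 G=7 C=3): length 19 ✓; GC 10/19 = 52.6% ✓ — passes.
P4 (17 nt, A=0 T=5 G=7 C=5): length 17 ✓; GC 12/17 = 70.6%, outside 42.7–54.1% ✗ — fails.

P3 only.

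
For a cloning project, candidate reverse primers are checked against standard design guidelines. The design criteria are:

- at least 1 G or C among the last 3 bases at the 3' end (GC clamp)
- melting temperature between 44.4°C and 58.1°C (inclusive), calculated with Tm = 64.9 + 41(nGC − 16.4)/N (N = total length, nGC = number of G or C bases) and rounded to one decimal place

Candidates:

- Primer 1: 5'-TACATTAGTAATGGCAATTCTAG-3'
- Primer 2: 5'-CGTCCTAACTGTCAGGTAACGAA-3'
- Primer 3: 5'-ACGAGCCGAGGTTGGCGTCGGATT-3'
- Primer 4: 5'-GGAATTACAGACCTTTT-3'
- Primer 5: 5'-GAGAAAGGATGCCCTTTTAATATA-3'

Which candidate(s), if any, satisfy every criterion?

Primer 1 (23 nt, A=8 T=8 G=4 C=3): 3' end TAG has 1 G/C ✓; Tm = 64.9 + 41·(7 − 16.4)/23 = 48.1°C ✓ — passes.
Primer 2 (23 nt, A=7 T=5 G=5 C=6): 3' end GAA has 1 G/C ✓; Tm = 64.9 + 41·(11 − 16.4)/23 = 55.3°C ✓ — passes.
Primer 3 (24 nt, A=4 T=5 G=10 C=5): 3' end ATT has 0 G/C, need ≥1 ✗; Tm = 64.9 + 41·(15 − 16.4)/24 = 62.5°C, outside 44.4–58.1°C ✗ — fails.
Primer 4 (17 nt, A=5 T=6 G=3 C=3): 3' end TTT has 0 G/C, need ≥1 ✗; Tm = 64.9 + 41·(6 − 16.4)/17 = 39.8°C, outside 44.4–58.1°C ✗ — fails.
Primer 5 (24 nt, A=9 T=7 G=5 C=3): 3' end ATA has 0 G/C, need ≥1 ✗; Tm = 64.9 + 41·(8 − 16.4)/24 = 50.6°C ✓ — fails.

Primer 1 and Primer 2.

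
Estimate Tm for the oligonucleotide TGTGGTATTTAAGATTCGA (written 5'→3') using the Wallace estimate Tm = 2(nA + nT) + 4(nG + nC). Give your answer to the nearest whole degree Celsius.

Base counts: A=5, T=8, G=5, C=1 (length 19).
Tm = 2·(5+8) + 4·(5+1) = 2·13 + 4·6 = 26 + 24 = 50°C.

50°C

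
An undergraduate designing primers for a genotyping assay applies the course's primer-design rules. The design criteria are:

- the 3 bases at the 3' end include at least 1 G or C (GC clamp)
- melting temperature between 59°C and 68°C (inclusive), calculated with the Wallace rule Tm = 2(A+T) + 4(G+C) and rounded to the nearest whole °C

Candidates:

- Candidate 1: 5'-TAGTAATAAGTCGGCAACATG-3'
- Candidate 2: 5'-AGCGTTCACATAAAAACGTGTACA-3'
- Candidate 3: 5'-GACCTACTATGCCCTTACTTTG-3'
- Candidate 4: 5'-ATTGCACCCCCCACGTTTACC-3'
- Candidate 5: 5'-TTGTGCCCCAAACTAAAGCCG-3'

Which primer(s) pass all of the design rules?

Candidate 2, Candidate 3, Candidate 4 and Candidate 5.

Candidate 1 (21 nt, A=8 T=5 G=5 C=3): 3' end ATG has 1 G/C ✓; Tm = 2·13 + 4·8 = 58°C, outside 59–68°C ✗ — fails.
Candidate 2 (24 nt, A=10 T=5 G=4 C=5): 3' end ACA has 1 G/C ✓; Tm = 2·15 + 4·9 = 66°C ✓ — passes.
Candidate 3 (22 nt, A=4 T=8 G=3 C=7): 3' end TTG has 1 G/C ✓; Tm = 2·12 + 4·10 = 64°C ✓ — passes.
Candidate 4 (21 nt, A=4 T=5 G=2 C=10): 3' end ACC has 2 G/C ✓; Tm = 2·9 + 4·12 = 66°C ✓ — passes.
Candidate 5 (21 nt, A=6 T=4 G=4 C=7): 3' end CCG has 3 G/C ✓; Tm = 2·10 + 4·11 = 64°C ✓ — passes.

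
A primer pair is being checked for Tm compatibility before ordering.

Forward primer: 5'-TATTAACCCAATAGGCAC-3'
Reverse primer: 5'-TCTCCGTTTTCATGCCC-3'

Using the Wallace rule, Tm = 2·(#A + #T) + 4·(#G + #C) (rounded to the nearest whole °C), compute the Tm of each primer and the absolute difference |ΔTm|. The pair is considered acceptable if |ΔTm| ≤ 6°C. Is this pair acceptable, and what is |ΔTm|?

Forward: A=7 T=4 G=2 C=5 → Tm = 2·11 + 4·7 = 50°C.
Reverse: A=1 T=7 G=2 C=7 → Tm = 2·8 + 4·9 = 52°C.
|ΔTm| = |50 − 52| = 2°C, ≤ 6°C.

|ΔTm| = 2°C; the pair is acceptable.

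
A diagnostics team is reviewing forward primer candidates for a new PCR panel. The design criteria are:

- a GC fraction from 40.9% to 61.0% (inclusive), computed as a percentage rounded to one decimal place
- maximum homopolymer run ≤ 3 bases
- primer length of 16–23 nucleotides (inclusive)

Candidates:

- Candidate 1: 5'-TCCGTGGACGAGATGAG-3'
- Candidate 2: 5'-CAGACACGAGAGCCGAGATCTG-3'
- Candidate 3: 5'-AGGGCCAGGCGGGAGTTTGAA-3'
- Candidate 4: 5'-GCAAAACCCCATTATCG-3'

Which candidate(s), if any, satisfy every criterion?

Candidate 1 (17 nt, A=4 T=3 G=7 C=3): GC 10/17 = 58.8% ✓; longest run = 2 ✓; length 17 ✓ — passes.
Candidate 2 (22 nt, A=7 T=2 G=7 C=6): GC 13/22 = 59.1% ✓; longest run = 2 ✓; length 22 ✓ — passes.
Candidate 3 (21 nt, A=5 T=3 G=10 C=3): GC 13/21 = 61.9%, outside 40.9–61.0% ✗; longest run = 3 ✓; length 21 ✓ — fails.
Candidate 4 (17 nt, A=6 T=3 G=2 C=6): GC 8/17 = 47.1% ✓; longest run = 4, exceeds 3 ✗; length 17 ✓ — fails.

Candidate 1 and Candidate 2.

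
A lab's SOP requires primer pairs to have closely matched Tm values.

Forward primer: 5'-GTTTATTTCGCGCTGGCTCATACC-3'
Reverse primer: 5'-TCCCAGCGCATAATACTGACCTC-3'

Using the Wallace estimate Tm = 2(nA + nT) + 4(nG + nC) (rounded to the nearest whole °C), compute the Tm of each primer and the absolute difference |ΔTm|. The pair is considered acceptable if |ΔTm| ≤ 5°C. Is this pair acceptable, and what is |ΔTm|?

Forward: A=3 T=9 G=5 C=7 → Tm = 2·12 + 4·12 = 72°C.
Reverse: A=6 T=5 G=3 C=9 → Tm = 2·11 + 4·12 = 70°C.
|ΔTm| = |72 − 70| = 2°C, ≤ 5°C.

|ΔTm| = 2°C; the pair is acceptable.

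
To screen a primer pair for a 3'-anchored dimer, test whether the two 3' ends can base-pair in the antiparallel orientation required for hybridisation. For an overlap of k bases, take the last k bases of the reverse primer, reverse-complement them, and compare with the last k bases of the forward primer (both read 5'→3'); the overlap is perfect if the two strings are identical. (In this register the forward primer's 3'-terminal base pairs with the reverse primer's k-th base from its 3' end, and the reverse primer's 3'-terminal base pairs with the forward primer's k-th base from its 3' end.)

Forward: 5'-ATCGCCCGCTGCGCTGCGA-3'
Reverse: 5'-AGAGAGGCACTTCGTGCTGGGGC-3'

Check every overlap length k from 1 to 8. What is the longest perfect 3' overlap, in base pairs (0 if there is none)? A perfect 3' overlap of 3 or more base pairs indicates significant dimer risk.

Last 8 bases (5'→3') — forward …CGCTGCGA, reverse …GCTGGGGC.
Reverse complement of the reverse primer's last 8 bases: GCCCCAGC; its first k bases are the reverse complement of the reverse primer's last k bases, so a perfect k-base overlap needs the forward primer's last k bases to equal them.
Comparing (forward last k vs required): k=1: A vs G ✗; k=2: GA vs GC ✗; k=3: CGA vs GCC ✗; k=4: GCGA vs GCCC ✗; k=5: TGCGA vs GCCCC ✗; k=6: CTGCGA vs GCCCCA ✗; k=7: GCTGCGA vs GCCCCAG ✗; k=8: CGCTGCGA vs GCCCCAGC ✗.
No overlap length from 1 to 8 is perfect, so the longest perfect 3' overlap is 0.

Longest perfect overlap: 0 complementary base pairs; below the dimer-risk threshold (threshold 3).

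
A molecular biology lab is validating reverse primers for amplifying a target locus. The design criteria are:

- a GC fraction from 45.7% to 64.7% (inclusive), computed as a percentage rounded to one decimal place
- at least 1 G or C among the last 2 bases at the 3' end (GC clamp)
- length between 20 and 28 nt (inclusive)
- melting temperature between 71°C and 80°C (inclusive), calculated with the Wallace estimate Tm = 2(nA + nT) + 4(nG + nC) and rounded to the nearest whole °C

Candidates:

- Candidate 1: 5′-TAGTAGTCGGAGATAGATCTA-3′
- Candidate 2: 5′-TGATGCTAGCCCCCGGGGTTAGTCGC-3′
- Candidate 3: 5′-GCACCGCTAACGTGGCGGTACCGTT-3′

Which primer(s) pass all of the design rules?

None of the candidates satisfy all criteria.

Candidate 1 (21 nt, A=7 T=6 G=6 C=2): GC 8/21 = 38.1%, outside 45.7–64.7% ✗; 3' end TA has 0 G/C, need ≥1 ✗; length 21 ✓; Tm = 2·13 + 4·8 = 58°C, outside 71–80°C ✗ — fails.
Candidate 2 (26 nt, A=3 T=6 G=9 C=8): GC 17/26 = 65.4%, outside 45.7–64.7% ✗; 3' end GC has 2 G/C ✓; length 26 ✓; Tm = 2·9 + 4·17 = 86°C, outside 71–80°C ✗ — fails.
Candidate 3 (25 nt, A=4 T=5 G=8 C=8): GC 16/25 = 64.0% ✓; 3' end TT has 0 G/C, need ≥1 ✗; length 25 ✓; Tm = 2·9 + 4·16 = 82°C, outside 71–80°C ✗ — fails.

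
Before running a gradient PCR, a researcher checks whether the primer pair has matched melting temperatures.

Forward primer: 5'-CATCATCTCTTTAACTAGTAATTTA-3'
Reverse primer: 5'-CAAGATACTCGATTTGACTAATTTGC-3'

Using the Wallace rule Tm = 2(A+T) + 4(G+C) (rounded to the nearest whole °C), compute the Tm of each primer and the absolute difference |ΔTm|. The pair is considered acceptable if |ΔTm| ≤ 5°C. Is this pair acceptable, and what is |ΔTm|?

|ΔTm| = 8°C; the pair is not acceptable.

Forward: A=8 T=11 G=1 C=5 → Tm = 2·19 + 4·6 = 62°C.
Reverse: A=8 T=9 G=4 C=5 → Tm = 2·17 + 4·9 = 70°C.
|ΔTm| = |62 − 70| = 8°C, > 5°C.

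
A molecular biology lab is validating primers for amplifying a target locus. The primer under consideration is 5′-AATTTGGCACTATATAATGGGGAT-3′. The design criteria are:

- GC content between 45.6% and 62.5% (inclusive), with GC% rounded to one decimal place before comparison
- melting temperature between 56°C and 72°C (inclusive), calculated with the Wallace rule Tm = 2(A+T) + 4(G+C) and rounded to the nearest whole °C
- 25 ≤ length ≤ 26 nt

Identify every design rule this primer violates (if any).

Base counts: A=8, T=8, G=6, C=2 (length 24).
GC content: GC 8/24 = 33.3%, outside 45.6–62.5% ✗
Tm: Tm = 2·16 + 4·8 = 64°C ✓
length: length 24, outside 25–26 ✗

Fails: GC content, length.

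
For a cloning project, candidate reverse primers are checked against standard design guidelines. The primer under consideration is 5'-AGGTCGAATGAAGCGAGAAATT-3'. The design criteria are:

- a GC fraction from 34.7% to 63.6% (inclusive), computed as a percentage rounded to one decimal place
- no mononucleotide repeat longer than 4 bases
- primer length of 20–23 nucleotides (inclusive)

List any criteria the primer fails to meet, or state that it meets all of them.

Base counts: A=9, T=4, G=7, C=2 (length 22).
GC content: GC 9/22 = 40.9% ✓
homopolymer run: longest run = 3 ✓
length: length 22 ✓

Meets all criteria.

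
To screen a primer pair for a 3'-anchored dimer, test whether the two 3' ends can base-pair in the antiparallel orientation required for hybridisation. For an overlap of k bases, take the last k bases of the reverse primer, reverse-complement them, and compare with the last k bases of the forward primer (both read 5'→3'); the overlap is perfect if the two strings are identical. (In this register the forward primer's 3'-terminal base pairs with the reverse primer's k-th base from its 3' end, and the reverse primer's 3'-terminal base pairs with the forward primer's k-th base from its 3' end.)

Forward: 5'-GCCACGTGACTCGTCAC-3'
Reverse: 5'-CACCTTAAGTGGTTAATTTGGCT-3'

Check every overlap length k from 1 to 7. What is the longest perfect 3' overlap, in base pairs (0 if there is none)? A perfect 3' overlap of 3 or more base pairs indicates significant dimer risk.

Longest perfect overlap: 0 complementary base pairs; below the dimer-risk threshold (threshold 3).

Last 7 bases (5'→3') — forward …TCGTCAC, reverse …TTTGGCT.
Reverse complement of the reverse primer's last 7 bases: AGCCAAA; its first k bases are the reverse complement of the reverse primer's last k bases, so a perfect k-base overlap needs the forward primer's last k bases to equal them.
Comparing (forward last k vs required): k=1: C vs A ✗; k=2: AC vs AG ✗; k=3: CAC vs AGC ✗; k=4: TCAC vs AGCC ✗; k=5: GTCAC vs AGCCA ✗; k=6: CGTCAC vs AGCCAA ✗; k=7: TCGTCAC vs AGCCAAA ✗.
No overlap length from 1 to 7 is perfect, so the longest perfect 3' overlap is 0.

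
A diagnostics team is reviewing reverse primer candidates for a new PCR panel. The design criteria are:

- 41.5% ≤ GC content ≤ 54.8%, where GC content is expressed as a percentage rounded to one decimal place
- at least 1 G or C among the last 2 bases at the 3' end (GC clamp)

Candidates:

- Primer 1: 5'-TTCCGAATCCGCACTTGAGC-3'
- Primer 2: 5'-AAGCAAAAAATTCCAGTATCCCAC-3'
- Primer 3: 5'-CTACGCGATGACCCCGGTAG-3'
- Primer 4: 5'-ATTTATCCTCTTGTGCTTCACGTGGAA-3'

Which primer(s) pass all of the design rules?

None of the candidates satisfy all criteria.

Primer 1 (20 nt, A=4 T=5 G=4 C=7): GC 11/20 = 55.0%, outside 41.5–54.8% ✗; 3' end GC has 2 G/C ✓ — fails.
Primer 2 (24 nt, A=11 T=4 G=2 C=7): GC 9/24 = 37.5%, outside 41.5–54.8% ✗; 3' end AC has 1 G/C ✓ — fails.
Primer 3 (20 nt, A=4 T=3 G=6 C=7): GC 13/20 = 65.0%, outside 41.5–54.8% ✗; 3' end AG has 1 G/C ✓ — fails.
Primer 4 (27 nt, A=5 T=11 G=5 C=6): GC 11/27 = 40.7%, outside 41.5–54.8% ✗; 3' end AA has 0 G/C, need ≥1 ✗ — fails.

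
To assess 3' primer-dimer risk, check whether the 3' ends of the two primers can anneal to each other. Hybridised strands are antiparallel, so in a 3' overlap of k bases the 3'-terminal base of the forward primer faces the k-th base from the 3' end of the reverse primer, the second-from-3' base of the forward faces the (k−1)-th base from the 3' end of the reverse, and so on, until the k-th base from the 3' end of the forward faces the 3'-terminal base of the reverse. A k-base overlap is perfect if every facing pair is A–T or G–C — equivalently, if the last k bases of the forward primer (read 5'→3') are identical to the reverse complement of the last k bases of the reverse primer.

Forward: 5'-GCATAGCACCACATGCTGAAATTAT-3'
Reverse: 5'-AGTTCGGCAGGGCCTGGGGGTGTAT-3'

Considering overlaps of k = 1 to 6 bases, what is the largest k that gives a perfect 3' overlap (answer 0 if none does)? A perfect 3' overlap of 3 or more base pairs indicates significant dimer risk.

Longest perfect overlap: 2 complementary base pairs; below the dimer-risk threshold (threshold 3).

Last 6 bases (5'→3') — forward …AATTAT, reverse …GTGTAT.
Reverse complement of the reverse primer's last 6 bases: ATACAC; its first k bases are the reverse complement of the reverse primer's last k bases, so a perfect k-base overlap needs the forward primer's last k bases to equal them.
Comparing (forward last k vs required): k=1: T vs A ✗; k=2: AT vs AT ✓; k=3: TAT vs ATA ✗; k=4: TTAT vs ATAC ✗; k=5: ATTAT vs ATACA ✗; k=6: AATTAT vs ATACAC ✗.
Only k = 2 is perfect, so the longest perfect 3' overlap is 2.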